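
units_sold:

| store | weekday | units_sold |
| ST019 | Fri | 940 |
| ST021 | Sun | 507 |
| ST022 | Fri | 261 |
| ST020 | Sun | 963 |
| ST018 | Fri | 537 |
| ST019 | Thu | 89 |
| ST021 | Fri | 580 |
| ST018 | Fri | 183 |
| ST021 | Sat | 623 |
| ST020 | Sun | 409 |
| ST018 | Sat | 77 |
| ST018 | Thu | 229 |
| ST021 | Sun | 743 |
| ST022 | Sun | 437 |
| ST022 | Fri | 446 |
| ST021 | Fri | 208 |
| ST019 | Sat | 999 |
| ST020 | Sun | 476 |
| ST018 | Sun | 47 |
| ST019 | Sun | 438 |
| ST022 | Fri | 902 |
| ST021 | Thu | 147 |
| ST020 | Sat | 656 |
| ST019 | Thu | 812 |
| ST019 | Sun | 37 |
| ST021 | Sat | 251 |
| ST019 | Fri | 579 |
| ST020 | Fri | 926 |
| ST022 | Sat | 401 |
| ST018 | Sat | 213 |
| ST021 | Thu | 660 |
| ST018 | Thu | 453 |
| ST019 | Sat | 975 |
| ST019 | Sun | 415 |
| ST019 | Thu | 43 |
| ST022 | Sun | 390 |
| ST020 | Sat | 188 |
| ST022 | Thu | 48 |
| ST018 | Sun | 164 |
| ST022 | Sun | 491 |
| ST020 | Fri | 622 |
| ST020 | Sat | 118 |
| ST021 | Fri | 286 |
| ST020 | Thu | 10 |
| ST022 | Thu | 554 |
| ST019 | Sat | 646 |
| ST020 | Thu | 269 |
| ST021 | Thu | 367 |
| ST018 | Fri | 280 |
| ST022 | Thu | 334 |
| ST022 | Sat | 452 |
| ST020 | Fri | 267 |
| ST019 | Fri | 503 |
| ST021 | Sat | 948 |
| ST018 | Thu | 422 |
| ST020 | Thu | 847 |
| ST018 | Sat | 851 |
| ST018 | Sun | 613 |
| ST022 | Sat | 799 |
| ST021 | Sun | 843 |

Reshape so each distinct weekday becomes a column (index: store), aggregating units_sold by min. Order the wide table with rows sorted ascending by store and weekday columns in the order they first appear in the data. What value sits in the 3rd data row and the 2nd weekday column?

409

With rows sorted ascending by store, row 3 is store=ST020. weekday columns in first-appearance order: Fri, Sun, Thu, Sat; column 2 is Sun.
Long rows with store=ST020, weekday=Sun: min(963, 409, 476) = 409.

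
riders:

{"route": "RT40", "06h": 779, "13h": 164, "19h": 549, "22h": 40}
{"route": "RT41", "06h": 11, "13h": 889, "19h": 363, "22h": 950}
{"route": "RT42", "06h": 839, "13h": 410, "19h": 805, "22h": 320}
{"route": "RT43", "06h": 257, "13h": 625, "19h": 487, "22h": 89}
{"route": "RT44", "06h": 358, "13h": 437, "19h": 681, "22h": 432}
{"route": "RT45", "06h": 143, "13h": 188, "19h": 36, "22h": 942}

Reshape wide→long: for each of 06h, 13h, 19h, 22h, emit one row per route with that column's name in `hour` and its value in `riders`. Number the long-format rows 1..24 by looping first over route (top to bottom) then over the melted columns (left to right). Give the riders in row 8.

950

24 rows total (6 × 4). Row 8: index ⌊(8-1)/4⌋ = 1 into route → RT41; (8-1) mod 4 = 3 into the melted columns → 22h.
So row 8 is (RT41, 22h, 950); riders = 950.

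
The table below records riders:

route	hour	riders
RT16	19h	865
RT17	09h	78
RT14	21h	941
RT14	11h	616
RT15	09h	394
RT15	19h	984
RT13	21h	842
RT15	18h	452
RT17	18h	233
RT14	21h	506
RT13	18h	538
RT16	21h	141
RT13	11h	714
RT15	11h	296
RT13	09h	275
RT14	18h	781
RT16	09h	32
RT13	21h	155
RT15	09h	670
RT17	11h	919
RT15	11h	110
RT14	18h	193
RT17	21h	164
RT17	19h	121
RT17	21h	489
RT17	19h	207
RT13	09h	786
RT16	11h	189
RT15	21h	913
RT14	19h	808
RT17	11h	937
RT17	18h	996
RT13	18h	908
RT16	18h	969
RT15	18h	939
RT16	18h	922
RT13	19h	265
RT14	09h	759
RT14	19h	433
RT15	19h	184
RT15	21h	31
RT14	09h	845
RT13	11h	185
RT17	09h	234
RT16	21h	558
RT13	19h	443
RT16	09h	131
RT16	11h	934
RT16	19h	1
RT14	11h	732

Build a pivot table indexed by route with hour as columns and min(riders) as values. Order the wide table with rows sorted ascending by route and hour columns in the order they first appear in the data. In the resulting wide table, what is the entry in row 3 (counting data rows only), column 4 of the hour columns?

With rows sorted ascending by route, row 3 is route=RT15. hour columns in first-appearance order: 19h, 09h, 21h, 11h, 18h; column 4 is 11h.
Long rows with route=RT15, hour=11h: min(296, 110) = 110.

110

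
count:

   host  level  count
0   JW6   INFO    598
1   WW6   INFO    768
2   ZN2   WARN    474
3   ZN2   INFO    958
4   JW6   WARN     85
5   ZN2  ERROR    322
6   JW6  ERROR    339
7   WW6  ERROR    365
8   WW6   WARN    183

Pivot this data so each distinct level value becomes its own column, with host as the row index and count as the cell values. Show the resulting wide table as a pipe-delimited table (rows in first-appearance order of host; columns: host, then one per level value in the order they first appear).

| host | INFO | WARN | ERROR |
| JW6 | 598 | 85 | 339 |
| WW6 | 768 | 183 | 365 |
| ZN2 | 958 | 474 | 322 |

Columns: host plus the 3 distinct level values (INFO, WARN, ERROR).
For example, row JW6 column INFO takes count=598 from the long row (JW6, INFO).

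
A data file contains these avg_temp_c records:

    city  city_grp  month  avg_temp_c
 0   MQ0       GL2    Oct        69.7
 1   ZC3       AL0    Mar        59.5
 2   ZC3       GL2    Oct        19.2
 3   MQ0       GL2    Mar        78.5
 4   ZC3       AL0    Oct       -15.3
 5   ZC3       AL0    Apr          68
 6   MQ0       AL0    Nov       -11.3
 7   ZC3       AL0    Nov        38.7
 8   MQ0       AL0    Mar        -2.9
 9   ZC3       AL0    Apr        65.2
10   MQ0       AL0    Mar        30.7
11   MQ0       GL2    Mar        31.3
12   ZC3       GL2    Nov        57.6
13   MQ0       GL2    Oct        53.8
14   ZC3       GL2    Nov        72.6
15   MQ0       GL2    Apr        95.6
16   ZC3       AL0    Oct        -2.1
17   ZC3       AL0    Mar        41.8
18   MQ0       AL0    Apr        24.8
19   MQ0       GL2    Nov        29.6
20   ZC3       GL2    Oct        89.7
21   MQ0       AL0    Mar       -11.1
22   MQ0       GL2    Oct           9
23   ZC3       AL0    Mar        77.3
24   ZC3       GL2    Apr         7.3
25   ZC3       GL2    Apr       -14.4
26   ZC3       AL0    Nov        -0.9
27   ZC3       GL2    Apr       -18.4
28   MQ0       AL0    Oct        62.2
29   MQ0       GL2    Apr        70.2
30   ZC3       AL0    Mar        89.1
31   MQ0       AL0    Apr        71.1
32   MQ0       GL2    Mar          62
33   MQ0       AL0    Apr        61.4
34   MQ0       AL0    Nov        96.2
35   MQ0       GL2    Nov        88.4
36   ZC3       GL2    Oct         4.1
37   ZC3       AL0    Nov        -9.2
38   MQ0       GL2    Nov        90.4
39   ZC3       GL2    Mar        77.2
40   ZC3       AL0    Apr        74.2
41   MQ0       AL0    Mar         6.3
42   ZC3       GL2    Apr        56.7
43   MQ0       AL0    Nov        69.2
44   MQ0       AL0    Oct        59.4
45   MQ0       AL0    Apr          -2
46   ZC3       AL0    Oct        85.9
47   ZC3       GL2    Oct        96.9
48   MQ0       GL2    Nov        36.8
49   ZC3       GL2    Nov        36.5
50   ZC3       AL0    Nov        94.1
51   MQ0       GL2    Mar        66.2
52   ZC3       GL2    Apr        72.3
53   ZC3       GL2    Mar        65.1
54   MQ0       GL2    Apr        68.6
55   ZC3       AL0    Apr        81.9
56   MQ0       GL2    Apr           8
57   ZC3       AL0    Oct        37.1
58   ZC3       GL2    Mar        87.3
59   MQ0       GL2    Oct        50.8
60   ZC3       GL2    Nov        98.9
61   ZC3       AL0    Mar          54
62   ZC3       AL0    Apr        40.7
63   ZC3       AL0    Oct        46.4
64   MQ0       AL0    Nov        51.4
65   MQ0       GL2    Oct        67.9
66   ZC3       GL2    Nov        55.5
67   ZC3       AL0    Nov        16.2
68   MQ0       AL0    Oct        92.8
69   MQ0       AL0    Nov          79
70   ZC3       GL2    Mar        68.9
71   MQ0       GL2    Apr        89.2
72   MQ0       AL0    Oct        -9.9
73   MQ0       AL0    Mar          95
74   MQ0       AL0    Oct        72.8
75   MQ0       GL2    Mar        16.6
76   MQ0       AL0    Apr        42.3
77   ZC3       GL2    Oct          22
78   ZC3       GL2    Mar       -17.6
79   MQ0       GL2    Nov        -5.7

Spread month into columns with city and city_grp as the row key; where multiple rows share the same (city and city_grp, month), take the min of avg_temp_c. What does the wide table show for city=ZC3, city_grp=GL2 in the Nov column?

Rows with city=ZC3, city_grp=GL2 and month=Nov: avg_temp_c values are 57.6, 72.6, 36.5, 98.9, 55.5.
min(57.6, 72.6, 36.5, 98.9, 55.5) = 36.5.

36.5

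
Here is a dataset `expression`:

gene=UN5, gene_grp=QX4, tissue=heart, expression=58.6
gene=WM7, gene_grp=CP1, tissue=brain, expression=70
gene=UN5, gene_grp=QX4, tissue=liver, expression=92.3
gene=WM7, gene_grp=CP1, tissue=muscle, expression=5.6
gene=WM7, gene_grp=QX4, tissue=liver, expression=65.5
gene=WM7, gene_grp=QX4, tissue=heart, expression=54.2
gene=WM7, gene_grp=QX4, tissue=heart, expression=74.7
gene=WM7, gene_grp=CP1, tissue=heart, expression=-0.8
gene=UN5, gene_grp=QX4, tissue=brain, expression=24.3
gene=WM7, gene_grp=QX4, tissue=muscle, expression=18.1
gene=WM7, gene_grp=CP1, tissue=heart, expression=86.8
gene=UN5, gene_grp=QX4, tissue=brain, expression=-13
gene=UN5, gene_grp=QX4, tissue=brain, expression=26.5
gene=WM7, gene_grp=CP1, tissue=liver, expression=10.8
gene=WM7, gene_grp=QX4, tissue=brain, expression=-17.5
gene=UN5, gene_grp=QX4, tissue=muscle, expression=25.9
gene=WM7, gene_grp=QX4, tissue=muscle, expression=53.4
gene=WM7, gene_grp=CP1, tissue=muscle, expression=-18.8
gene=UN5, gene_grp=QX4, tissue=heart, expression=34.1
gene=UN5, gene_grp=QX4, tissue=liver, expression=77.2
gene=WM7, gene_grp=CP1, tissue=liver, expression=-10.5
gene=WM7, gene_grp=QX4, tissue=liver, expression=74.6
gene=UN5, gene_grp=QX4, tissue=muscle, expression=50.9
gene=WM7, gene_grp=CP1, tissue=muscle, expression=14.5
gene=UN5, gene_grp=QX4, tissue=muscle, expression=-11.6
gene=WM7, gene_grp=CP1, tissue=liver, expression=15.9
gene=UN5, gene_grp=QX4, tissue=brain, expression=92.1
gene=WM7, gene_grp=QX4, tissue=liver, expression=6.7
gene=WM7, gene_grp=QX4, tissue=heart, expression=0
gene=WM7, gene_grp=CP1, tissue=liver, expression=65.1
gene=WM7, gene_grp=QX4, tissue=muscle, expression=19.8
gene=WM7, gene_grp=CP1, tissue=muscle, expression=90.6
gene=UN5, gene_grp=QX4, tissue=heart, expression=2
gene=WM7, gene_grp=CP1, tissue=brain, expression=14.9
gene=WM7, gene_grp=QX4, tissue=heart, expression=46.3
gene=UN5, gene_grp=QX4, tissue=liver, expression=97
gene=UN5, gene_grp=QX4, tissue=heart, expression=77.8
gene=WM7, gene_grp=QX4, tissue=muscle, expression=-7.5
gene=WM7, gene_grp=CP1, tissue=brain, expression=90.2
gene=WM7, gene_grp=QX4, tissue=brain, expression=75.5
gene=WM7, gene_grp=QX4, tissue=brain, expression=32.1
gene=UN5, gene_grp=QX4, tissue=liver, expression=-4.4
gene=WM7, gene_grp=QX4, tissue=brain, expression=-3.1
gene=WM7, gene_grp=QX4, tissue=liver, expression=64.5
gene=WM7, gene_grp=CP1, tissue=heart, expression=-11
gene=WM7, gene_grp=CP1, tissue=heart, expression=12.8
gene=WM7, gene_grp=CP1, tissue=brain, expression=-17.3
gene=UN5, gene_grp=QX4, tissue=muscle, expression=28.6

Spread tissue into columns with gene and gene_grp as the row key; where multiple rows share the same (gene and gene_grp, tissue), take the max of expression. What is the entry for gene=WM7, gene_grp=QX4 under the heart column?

Rows with gene=WM7, gene_grp=QX4 and tissue=heart: expression values are 54.2, 74.7, 0, 46.3.
max(54.2, 74.7, 0, 46.3) = 74.7.

74.7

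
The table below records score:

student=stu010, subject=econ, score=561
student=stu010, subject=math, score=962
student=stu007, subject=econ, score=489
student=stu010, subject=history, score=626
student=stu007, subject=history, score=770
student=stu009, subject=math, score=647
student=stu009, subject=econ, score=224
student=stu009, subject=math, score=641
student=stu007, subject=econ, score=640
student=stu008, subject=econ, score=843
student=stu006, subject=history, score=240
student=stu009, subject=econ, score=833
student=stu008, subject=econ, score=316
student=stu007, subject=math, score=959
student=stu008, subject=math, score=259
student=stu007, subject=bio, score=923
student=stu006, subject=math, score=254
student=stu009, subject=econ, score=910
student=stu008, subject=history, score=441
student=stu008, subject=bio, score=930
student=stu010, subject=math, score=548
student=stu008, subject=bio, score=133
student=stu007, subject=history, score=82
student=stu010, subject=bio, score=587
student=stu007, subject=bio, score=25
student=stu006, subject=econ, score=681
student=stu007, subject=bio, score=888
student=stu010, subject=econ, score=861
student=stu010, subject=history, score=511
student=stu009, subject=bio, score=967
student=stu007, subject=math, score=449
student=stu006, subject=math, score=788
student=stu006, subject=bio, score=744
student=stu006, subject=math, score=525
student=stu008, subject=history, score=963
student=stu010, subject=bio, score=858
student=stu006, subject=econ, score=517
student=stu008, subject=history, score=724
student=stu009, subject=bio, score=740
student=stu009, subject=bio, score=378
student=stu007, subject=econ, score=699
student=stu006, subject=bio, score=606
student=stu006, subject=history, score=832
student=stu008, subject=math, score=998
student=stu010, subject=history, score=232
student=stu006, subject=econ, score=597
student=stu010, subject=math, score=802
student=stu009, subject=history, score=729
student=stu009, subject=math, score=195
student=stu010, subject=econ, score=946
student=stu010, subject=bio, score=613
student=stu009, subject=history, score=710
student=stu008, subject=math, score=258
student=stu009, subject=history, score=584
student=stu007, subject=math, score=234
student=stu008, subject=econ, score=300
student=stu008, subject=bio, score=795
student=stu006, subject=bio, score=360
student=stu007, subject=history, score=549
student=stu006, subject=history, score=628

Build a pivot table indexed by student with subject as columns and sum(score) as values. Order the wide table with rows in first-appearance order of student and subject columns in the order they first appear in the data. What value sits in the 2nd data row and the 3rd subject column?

1401

With rows in first-appearance order of student, row 2 is student=stu007. subject columns in first-appearance order: econ, math, history, bio; column 3 is history.
Long rows with student=stu007, subject=history: 770 + 82 + 549 = 1401.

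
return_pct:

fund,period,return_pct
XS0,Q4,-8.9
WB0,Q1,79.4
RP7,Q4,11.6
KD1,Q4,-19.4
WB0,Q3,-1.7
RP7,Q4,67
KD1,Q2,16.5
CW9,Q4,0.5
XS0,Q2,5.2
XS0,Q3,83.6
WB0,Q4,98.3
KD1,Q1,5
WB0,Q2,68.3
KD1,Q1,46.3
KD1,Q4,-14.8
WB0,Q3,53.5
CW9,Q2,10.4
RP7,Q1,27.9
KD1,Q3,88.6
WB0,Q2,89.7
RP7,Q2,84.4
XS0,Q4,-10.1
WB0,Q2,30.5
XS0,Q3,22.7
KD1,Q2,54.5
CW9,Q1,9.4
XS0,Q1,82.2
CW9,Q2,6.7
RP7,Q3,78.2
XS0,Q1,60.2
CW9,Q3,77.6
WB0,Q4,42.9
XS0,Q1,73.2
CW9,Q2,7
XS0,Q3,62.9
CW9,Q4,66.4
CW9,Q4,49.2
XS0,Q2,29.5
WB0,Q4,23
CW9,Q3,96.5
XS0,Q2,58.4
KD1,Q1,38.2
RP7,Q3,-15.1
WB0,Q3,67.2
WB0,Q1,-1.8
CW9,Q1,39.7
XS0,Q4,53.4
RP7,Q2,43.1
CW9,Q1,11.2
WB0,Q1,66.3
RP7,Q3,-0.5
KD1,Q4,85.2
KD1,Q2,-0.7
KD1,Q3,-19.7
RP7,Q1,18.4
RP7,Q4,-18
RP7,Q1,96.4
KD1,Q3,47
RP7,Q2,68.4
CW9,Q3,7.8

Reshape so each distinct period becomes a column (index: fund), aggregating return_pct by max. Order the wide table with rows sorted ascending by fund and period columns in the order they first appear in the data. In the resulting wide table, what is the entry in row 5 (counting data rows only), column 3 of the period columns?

83.6

With rows sorted ascending by fund, row 5 is fund=XS0. period columns in first-appearance order: Q4, Q1, Q3, Q2; column 3 is Q3.
Long rows with fund=XS0, period=Q3: max(83.6, 22.7, 62.9) = 83.6.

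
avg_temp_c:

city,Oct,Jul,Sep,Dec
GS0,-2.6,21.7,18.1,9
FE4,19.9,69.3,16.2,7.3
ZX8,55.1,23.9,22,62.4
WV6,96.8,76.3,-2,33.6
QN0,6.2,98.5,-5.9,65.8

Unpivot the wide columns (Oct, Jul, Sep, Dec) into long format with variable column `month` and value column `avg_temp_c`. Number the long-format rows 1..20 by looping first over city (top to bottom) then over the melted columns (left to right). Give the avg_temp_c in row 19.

20 rows total (5 × 4). Row 19: index ⌊(19-1)/4⌋ = 4 into city → QN0; (19-1) mod 4 = 2 into the melted columns → Sep.
So row 19 is (QN0, Sep, -5.9); avg_temp_c = -5.9.

-5.9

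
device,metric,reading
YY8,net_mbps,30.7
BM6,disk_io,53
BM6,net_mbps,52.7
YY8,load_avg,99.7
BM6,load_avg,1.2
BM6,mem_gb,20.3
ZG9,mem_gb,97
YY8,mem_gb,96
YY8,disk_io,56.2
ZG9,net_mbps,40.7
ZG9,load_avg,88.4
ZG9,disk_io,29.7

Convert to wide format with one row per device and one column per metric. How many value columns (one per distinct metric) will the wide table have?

4 distinct metric values: mem_gb, net_mbps, load_avg, disk_io.

4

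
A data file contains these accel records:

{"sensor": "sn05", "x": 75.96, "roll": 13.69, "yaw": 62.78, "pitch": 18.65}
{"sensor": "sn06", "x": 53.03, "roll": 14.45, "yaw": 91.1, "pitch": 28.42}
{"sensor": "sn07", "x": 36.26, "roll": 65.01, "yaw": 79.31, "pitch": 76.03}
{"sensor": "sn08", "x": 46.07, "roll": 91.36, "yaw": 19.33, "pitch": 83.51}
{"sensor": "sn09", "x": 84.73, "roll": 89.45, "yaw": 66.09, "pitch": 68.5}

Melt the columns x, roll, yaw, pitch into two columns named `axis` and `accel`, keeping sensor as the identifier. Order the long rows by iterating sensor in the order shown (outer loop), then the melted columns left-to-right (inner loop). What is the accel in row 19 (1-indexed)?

66.09

20 rows total (5 × 4). Row 19: index ⌊(19-1)/4⌋ = 4 into sensor → sn09; (19-1) mod 4 = 2 into the melted columns → yaw.
So row 19 is (sn09, yaw, 66.09); accel = 66.09.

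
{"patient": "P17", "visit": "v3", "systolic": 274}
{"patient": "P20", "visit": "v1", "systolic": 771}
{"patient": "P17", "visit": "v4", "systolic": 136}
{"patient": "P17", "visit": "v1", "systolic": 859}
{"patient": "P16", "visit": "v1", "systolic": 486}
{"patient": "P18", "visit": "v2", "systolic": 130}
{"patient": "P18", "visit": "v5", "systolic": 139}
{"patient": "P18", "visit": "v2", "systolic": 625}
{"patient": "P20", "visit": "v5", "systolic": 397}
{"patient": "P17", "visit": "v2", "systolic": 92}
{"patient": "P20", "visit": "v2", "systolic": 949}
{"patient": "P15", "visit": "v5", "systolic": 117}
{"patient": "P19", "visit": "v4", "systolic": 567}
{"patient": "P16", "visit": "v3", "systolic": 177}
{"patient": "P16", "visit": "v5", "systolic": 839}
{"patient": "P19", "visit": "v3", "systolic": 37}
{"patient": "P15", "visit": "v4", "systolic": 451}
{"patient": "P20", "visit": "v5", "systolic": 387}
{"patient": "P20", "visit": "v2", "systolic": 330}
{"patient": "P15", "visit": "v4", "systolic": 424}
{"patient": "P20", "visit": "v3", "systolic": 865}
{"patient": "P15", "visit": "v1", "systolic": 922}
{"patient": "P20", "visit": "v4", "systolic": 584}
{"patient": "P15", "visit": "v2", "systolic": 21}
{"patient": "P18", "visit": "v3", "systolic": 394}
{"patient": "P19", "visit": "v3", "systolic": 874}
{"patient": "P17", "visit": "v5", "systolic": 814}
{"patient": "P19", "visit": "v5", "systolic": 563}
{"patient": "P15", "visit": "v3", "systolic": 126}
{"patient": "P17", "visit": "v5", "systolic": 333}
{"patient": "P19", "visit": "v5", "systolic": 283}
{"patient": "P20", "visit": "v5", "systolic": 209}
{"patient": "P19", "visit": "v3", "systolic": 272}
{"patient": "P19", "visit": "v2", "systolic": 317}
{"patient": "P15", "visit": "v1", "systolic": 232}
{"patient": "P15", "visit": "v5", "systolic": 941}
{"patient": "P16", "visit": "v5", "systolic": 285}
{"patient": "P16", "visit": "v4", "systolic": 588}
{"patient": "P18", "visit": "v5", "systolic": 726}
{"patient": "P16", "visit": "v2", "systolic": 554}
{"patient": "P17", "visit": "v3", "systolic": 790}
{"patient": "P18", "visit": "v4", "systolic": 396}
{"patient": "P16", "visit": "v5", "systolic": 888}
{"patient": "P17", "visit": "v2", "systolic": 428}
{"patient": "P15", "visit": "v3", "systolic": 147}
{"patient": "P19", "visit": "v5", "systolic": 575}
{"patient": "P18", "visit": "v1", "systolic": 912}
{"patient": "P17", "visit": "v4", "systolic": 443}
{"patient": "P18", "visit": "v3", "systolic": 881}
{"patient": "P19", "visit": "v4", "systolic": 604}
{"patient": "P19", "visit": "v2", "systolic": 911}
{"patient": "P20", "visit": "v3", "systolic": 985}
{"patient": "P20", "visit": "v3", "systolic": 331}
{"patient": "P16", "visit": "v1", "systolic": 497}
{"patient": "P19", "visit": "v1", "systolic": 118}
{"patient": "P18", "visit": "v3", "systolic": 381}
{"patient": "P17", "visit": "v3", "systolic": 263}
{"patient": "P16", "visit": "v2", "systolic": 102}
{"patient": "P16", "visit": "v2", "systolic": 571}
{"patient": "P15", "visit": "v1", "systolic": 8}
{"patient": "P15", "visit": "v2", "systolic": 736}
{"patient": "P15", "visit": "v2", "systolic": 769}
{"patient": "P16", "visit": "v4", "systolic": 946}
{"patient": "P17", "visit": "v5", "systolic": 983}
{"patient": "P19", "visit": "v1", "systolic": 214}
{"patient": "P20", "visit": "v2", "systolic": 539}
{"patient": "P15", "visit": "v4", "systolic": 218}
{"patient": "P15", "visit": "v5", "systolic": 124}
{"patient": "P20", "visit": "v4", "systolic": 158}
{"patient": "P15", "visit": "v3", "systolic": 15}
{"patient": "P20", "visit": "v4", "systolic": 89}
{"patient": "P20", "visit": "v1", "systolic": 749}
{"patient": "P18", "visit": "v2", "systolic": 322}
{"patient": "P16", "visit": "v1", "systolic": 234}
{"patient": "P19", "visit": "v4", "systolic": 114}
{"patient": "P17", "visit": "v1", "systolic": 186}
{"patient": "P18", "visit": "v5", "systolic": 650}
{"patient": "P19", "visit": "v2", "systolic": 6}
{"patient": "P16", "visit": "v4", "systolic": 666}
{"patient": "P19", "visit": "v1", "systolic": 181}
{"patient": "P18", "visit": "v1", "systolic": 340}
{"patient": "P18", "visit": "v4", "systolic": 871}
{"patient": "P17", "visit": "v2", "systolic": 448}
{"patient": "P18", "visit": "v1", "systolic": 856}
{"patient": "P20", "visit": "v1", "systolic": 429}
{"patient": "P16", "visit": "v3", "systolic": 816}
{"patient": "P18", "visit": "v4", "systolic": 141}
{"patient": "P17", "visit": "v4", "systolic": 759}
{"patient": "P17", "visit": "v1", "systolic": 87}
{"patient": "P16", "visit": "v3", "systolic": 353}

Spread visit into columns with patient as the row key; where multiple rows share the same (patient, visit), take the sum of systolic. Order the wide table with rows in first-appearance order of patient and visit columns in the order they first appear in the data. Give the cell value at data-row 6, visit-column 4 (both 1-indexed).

With rows in first-appearance order of patient, row 6 is patient=P19. visit columns in first-appearance order: v3, v1, v4, v2, v5; column 4 is v2.
Long rows with patient=P19, visit=v2: 317 + 911 + 6 = 1234.

1234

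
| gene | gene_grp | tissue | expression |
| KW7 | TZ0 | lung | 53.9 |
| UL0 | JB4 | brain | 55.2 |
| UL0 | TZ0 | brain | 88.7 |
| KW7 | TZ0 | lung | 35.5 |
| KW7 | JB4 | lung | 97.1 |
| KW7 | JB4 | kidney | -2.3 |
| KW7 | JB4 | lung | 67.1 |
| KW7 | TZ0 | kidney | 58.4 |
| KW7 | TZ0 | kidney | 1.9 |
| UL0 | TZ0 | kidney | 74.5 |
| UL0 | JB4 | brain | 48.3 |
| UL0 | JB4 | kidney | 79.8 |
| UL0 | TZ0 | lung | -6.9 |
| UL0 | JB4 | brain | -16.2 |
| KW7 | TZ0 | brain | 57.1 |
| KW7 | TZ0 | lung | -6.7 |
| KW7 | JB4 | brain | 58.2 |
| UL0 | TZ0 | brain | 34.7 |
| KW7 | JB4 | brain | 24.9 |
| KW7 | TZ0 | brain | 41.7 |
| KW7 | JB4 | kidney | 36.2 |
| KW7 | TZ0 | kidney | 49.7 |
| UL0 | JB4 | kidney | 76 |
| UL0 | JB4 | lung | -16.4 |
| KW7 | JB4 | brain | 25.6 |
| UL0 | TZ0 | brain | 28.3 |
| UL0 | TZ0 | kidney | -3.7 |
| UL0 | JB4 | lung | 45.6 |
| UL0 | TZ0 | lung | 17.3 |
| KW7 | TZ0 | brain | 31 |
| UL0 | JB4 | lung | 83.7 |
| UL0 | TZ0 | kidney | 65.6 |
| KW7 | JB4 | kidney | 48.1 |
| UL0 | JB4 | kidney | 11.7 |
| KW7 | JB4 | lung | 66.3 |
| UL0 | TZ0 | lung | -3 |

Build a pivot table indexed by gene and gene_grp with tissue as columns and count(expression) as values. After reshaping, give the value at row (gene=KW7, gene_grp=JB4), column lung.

Rows with gene=KW7, gene_grp=JB4 and tissue=lung: expression values are 97.1, 67.1, 66.3.
3 rows match — count = 3.

3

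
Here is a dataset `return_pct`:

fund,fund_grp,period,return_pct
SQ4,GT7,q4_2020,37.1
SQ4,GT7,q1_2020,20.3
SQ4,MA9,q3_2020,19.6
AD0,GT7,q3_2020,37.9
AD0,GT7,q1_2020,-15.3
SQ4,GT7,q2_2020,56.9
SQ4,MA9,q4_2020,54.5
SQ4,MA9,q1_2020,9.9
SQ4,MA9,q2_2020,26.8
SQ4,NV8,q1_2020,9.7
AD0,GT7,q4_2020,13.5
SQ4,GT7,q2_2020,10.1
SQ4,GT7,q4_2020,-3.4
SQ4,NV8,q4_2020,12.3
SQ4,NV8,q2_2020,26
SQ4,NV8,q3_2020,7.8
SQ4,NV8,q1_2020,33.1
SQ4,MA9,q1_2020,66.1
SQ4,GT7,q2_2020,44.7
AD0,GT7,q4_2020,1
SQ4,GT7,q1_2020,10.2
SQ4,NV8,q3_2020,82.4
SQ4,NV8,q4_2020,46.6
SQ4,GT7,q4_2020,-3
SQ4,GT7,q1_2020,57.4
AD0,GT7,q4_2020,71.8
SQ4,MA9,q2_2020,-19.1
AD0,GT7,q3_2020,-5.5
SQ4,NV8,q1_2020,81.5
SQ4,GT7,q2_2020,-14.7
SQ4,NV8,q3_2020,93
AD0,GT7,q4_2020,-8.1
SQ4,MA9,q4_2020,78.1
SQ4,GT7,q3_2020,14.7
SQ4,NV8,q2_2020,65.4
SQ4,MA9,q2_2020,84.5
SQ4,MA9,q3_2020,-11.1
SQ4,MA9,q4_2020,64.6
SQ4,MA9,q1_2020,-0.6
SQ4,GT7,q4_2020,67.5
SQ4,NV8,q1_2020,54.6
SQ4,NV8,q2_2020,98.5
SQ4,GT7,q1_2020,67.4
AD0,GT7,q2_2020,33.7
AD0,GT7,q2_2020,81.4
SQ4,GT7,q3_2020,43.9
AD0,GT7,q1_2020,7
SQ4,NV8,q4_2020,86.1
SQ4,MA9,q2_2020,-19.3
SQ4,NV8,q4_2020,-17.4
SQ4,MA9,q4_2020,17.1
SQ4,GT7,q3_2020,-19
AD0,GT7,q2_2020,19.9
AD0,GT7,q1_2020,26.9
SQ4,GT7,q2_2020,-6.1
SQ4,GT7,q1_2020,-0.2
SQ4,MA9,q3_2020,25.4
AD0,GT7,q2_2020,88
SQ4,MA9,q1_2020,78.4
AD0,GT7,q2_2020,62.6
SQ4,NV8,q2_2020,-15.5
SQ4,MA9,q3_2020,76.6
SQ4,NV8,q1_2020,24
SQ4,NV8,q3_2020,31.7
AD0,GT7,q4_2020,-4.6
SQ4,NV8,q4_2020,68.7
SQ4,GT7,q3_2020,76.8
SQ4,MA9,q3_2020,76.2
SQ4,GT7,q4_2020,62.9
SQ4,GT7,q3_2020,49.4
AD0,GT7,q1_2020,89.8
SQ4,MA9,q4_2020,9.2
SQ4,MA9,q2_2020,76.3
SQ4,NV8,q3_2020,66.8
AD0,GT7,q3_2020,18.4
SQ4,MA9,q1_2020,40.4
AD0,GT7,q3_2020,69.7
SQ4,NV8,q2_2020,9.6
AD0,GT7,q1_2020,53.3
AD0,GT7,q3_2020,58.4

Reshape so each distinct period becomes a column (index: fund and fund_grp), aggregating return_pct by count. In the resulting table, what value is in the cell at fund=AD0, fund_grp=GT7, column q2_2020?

5

Rows with fund=AD0, fund_grp=GT7 and period=q2_2020: return_pct values are 33.7, 81.4, 19.9, 88, 62.6.
5 rows match — count = 5.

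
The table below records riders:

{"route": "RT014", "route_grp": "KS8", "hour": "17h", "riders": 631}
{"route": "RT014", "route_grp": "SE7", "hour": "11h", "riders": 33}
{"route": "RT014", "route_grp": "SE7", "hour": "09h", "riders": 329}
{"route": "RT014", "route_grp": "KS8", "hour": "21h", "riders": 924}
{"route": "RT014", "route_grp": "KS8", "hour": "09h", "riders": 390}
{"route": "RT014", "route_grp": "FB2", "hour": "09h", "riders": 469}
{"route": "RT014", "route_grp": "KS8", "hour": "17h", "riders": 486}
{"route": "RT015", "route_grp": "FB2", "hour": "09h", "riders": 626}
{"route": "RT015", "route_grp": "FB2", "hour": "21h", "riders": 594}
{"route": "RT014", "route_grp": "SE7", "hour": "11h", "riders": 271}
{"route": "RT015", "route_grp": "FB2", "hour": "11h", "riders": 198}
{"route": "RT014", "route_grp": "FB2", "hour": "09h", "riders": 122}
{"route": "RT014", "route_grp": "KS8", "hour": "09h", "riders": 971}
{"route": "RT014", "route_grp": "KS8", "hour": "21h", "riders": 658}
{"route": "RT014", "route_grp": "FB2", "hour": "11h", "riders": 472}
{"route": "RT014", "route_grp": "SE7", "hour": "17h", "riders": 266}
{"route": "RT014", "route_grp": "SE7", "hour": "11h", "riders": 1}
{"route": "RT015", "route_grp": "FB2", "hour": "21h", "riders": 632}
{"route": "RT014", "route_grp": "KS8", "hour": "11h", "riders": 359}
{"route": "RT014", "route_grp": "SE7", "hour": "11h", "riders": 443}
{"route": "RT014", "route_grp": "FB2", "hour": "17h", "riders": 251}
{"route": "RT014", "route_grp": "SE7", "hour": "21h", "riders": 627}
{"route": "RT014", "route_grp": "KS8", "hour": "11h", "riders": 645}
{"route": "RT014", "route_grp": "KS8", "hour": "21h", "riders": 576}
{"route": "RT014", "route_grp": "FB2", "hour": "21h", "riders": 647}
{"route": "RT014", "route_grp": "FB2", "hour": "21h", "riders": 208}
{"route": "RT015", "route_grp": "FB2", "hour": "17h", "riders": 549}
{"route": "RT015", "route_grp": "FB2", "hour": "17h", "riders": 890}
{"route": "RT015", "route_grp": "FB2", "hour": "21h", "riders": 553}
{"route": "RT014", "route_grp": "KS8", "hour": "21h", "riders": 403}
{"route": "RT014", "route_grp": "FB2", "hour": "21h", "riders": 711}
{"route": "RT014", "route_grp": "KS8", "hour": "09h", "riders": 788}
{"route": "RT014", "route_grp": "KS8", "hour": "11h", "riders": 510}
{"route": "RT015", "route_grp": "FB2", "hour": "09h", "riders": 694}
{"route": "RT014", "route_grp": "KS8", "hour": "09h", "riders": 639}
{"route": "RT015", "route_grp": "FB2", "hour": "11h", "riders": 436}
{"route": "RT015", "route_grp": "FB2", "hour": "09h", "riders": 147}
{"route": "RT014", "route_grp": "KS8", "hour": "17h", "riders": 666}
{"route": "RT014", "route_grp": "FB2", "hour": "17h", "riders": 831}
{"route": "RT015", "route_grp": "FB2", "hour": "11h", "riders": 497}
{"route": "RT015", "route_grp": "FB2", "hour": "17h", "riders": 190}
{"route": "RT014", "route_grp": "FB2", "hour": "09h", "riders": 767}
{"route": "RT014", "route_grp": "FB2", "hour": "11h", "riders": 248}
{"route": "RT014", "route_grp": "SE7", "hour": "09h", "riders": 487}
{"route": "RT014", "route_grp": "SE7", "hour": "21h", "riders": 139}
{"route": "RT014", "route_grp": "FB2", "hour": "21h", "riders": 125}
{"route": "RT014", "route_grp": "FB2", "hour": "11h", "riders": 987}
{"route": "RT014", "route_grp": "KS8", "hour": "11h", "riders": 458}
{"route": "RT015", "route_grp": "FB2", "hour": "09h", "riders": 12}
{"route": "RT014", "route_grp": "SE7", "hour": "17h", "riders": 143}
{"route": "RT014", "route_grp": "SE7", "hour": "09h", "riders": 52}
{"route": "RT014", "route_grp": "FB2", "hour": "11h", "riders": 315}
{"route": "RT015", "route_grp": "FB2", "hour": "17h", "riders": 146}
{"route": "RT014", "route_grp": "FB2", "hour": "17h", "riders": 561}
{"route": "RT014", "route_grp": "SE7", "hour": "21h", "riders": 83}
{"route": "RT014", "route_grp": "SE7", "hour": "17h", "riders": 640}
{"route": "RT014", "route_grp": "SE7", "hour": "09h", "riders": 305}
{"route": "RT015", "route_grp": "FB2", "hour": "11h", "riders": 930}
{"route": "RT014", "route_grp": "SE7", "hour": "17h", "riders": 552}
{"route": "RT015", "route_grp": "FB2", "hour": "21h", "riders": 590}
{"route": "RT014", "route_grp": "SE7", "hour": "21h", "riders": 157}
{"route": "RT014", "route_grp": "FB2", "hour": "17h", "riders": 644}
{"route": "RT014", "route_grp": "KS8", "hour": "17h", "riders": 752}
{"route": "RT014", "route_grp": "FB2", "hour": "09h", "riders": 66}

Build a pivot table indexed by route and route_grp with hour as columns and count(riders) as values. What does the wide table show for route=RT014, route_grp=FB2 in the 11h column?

Rows with route=RT014, route_grp=FB2 and hour=11h: riders values are 472, 248, 987, 315.
4 rows match — count = 4.

4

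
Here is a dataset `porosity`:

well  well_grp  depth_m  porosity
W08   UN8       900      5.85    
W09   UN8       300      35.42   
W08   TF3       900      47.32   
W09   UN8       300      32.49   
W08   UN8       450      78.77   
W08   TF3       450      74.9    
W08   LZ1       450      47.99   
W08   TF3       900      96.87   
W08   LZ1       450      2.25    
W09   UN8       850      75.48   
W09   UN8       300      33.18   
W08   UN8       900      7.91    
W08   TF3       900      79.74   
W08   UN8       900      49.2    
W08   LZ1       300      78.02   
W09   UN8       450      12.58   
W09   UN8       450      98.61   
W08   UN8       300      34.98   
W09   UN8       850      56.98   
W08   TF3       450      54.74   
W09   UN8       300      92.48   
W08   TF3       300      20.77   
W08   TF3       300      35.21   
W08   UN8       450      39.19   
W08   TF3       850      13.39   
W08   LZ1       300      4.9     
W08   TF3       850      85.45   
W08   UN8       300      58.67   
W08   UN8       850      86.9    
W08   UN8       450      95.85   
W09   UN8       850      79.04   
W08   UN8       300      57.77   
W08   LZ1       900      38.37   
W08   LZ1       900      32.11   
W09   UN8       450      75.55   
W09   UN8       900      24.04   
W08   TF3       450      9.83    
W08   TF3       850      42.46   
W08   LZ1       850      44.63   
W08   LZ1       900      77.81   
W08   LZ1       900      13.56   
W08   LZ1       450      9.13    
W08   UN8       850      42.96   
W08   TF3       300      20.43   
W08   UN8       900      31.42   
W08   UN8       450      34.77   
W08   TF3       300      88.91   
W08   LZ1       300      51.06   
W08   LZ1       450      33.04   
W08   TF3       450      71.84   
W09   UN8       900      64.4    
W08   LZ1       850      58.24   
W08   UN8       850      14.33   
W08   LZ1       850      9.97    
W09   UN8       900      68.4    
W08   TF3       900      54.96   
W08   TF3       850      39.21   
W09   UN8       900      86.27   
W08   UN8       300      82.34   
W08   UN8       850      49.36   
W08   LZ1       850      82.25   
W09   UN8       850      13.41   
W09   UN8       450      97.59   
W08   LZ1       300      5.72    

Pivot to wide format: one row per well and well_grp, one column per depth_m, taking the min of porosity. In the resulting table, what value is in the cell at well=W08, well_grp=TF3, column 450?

9.83

Rows with well=W08, well_grp=TF3 and depth_m=450: porosity values are 74.9, 54.74, 9.83, 71.84.
min(74.9, 54.74, 9.83, 71.84) = 9.83.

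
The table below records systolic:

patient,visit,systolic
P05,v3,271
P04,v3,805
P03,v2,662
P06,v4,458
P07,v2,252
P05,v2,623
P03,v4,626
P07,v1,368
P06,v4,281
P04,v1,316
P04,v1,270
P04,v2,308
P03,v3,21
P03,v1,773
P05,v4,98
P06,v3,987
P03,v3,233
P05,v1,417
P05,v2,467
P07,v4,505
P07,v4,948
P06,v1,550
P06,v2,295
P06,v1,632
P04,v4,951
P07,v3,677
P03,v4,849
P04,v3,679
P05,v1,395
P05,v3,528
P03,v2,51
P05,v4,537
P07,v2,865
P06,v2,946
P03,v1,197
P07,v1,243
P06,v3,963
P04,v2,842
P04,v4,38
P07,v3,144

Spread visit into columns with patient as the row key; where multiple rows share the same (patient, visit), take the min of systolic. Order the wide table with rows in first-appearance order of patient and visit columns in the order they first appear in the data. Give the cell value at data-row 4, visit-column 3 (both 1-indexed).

With rows in first-appearance order of patient, row 4 is patient=P06. visit columns in first-appearance order: v3, v2, v4, v1; column 3 is v4.
Long rows with patient=P06, visit=v4: min(458, 281) = 281.

281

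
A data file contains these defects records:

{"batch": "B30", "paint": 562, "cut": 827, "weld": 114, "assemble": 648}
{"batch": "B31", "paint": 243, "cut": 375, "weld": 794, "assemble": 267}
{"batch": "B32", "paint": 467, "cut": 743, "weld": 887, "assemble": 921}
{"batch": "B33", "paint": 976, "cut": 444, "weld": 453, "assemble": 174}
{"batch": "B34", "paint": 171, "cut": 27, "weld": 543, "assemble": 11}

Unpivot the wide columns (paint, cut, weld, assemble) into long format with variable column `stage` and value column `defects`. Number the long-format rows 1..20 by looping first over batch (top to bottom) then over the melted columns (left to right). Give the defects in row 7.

20 rows total (5 × 4). Row 7: index ⌊(7-1)/4⌋ = 1 into batch → B31; (7-1) mod 4 = 2 into the melted columns → weld.
So row 7 is (B31, weld, 794); defects = 794.

794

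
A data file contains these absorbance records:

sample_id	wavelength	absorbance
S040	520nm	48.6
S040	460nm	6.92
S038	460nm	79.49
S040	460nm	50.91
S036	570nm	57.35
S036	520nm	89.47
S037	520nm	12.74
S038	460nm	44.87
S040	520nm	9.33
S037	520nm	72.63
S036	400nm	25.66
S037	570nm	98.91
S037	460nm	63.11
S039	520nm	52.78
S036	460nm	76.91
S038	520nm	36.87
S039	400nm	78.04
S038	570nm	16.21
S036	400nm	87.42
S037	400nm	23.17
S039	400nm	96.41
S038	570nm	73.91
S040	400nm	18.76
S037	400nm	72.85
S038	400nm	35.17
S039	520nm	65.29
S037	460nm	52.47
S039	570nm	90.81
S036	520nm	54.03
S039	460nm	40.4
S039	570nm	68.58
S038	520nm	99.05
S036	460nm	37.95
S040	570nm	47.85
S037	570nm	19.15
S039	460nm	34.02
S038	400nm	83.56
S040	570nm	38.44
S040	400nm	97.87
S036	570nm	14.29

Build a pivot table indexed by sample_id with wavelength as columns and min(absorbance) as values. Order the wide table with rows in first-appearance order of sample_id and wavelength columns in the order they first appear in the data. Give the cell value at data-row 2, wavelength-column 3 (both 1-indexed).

With rows in first-appearance order of sample_id, row 2 is sample_id=S038. wavelength columns in first-appearance order: 520nm, 460nm, 570nm, 400nm; column 3 is 570nm.
Long rows with sample_id=S038, wavelength=570nm: min(16.21, 73.91) = 16.21.

16.21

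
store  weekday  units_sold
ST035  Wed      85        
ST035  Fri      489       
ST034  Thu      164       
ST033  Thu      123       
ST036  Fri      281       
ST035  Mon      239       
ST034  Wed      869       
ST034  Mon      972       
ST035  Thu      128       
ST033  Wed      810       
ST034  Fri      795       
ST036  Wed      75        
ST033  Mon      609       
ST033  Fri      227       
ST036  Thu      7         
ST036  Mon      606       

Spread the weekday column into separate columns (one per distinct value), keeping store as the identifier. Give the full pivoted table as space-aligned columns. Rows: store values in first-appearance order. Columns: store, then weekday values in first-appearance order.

Columns: store plus the 4 distinct weekday values (Wed, Fri, Thu, Mon).
For example, row ST035 column Wed takes units_sold=85 from the long row (ST035, Wed).

store  Wed  Fri  Thu  Mon
ST035  85   489  128  239
ST034  869  795  164  972
ST033  810  227  123  609
ST036  75   281  7    606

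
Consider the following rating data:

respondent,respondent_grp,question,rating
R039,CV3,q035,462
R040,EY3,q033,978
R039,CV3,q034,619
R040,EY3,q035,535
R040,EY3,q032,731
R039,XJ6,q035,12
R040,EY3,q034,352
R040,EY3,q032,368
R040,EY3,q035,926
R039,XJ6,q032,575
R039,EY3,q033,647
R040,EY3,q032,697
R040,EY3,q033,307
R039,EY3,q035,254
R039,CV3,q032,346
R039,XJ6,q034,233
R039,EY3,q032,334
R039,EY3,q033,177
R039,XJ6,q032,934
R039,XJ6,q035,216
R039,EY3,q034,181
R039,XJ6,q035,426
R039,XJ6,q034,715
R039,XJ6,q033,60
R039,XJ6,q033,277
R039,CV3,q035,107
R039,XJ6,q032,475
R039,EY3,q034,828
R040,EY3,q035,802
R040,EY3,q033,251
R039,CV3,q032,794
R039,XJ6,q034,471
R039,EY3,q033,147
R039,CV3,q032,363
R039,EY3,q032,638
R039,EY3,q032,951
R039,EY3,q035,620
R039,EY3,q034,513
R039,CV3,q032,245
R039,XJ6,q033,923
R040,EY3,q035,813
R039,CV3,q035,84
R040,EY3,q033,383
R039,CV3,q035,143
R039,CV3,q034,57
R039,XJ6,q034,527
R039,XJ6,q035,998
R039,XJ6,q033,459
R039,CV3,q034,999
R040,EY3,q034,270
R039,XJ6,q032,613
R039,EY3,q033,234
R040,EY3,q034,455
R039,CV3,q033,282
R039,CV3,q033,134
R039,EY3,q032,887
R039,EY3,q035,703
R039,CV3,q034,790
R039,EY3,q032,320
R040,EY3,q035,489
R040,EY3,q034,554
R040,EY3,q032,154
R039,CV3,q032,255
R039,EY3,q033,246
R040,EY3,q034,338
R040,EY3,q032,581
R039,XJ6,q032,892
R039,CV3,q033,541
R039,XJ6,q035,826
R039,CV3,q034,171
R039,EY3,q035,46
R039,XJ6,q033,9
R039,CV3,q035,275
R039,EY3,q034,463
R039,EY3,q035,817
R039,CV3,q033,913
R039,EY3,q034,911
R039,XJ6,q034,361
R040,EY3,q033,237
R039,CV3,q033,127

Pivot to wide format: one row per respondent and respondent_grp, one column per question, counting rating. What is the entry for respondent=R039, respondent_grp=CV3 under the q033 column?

Rows with respondent=R039, respondent_grp=CV3 and question=q033: rating values are 282, 134, 541, 913, 127.
5 rows match — count = 5.

5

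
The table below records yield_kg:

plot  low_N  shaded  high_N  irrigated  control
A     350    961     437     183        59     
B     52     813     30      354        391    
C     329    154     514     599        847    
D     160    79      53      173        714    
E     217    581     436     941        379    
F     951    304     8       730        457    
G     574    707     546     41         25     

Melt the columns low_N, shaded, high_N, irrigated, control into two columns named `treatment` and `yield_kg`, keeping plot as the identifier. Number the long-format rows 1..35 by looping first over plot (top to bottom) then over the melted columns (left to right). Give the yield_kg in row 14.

599

35 rows total (7 × 5). Row 14: index ⌊(14-1)/5⌋ = 2 into plot → C; (14-1) mod 5 = 3 into the melted columns → irrigated.
So row 14 is (C, irrigated, 599); yield_kg = 599.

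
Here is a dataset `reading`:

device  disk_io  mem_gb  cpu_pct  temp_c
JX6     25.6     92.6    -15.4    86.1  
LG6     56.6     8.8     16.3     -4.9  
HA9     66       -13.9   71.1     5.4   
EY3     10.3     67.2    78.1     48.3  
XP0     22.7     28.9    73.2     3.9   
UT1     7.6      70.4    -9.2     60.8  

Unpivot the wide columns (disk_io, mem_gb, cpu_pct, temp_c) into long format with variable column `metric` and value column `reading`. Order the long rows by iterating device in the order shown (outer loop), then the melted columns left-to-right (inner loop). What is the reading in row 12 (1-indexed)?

24 rows total (6 × 4). Row 12: index ⌊(12-1)/4⌋ = 2 into device → HA9; (12-1) mod 4 = 3 into the melted columns → temp_c.
So row 12 is (HA9, temp_c, 5.4); reading = 5.4.

5.4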